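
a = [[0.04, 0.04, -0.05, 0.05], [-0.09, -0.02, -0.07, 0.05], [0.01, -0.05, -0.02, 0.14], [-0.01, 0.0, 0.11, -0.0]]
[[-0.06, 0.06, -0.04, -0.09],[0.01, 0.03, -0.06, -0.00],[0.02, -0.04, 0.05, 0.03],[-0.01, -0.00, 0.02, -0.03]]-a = [[-0.1, 0.02, 0.01, -0.14], [0.10, 0.05, 0.01, -0.05], [0.01, 0.01, 0.07, -0.11], [0.00, -0.0, -0.09, -0.03]]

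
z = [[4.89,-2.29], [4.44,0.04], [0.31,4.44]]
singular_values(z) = [6.91, 4.57]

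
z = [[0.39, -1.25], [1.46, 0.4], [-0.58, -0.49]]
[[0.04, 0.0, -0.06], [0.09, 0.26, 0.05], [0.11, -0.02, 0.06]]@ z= [[0.05, -0.02], [0.39, -0.03], [-0.02, -0.17]]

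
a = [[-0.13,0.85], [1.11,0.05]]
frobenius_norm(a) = 1.40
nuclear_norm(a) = 1.97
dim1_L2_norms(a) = [0.86, 1.11]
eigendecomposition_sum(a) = [[-0.55,  0.44], [0.58,  -0.46]] + [[0.42, 0.41],[0.53, 0.51]]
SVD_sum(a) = [[-0.22,0.02], [1.09,-0.11]] + [[0.09, 0.83], [0.02, 0.16]]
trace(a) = -0.08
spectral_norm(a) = 1.12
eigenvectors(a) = [[-0.69, -0.62], [0.72, -0.78]]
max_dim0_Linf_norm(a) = 1.11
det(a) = -0.95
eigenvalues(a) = [-1.02, 0.94]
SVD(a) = [[-0.19, 0.98], [0.98, 0.19]] @ diag([1.1201386810172167, 0.8481092708425079]) @ [[0.99, -0.1], [0.10, 0.99]]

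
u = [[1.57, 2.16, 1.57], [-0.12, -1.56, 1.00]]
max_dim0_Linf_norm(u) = 2.16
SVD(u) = [[-0.96,0.28], [0.28,0.96]] @ diag([3.190967001553794, 1.6914873913200745]) @ [[-0.48, -0.79, -0.38], [0.19, -0.52, 0.83]]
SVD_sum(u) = [[1.48, 2.41, 1.17], [-0.44, -0.71, -0.35]] + [[0.09, -0.25, 0.4], [0.32, -0.85, 1.35]]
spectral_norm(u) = 3.19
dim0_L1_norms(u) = [1.69, 3.72, 2.57]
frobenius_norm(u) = 3.61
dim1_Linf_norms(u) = [2.16, 1.56]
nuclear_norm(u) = 4.88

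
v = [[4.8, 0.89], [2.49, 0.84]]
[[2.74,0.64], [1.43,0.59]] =v @ [[0.57, 0.01], [0.01, 0.67]]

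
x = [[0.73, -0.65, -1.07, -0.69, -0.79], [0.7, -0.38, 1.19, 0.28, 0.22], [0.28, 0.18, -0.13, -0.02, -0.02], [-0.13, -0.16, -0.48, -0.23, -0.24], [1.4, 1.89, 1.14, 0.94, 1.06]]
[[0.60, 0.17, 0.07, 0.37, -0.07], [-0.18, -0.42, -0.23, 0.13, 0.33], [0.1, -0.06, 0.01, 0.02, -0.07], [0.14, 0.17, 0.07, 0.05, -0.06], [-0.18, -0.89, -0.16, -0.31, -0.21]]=x @ [[0.23, -0.25, -0.11, 0.14, -0.01], [0.02, -0.13, 0.19, -0.15, -0.21], [-0.20, -0.24, 0.01, 0.01, 0.24], [-0.3, -0.04, -0.19, 0.12, -0.18], [-0.03, 0.02, -0.19, -0.33, 0.09]]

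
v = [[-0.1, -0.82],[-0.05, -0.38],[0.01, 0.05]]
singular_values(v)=[0.91, 0.01]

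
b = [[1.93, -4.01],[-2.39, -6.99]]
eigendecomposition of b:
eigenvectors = [[0.97,  0.38], [-0.23,  0.93]]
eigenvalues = [2.9, -7.96]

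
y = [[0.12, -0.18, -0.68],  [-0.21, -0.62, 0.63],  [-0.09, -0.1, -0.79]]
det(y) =0.130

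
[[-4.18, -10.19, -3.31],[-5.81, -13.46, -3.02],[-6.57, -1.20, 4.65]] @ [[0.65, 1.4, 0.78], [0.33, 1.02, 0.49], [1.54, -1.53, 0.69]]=[[-11.18, -11.18, -10.54],  [-12.87, -17.24, -13.21],  [2.49, -17.54, -2.50]]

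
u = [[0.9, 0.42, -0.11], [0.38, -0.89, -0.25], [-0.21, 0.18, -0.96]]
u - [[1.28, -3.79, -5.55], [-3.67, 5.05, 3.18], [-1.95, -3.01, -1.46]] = [[-0.38, 4.21, 5.44], [4.05, -5.94, -3.43], [1.74, 3.19, 0.50]]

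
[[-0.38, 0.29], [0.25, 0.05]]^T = [[-0.38, 0.25], [0.29, 0.05]]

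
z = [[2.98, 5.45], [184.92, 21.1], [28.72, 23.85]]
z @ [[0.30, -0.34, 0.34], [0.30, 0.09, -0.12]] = [[2.53, -0.52, 0.36], [61.81, -60.97, 60.34], [15.77, -7.62, 6.90]]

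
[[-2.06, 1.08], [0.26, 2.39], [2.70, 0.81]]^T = [[-2.06,  0.26,  2.7],[1.08,  2.39,  0.81]]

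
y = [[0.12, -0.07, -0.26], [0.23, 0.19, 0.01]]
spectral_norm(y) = 0.32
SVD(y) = [[-0.67,-0.74],[-0.74,0.67]] @ diag([0.3158347600191247, 0.2761311361720404]) @ [[-0.79, -0.3, 0.53], [0.24, 0.65, 0.72]]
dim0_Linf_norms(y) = [0.23, 0.19, 0.26]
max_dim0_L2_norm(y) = 0.26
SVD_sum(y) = [[0.17,0.06,-0.11], [0.19,0.07,-0.12]] + [[-0.05, -0.13, -0.15], [0.04, 0.12, 0.13]]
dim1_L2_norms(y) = [0.29, 0.3]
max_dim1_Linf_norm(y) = 0.26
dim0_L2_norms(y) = [0.26, 0.2, 0.26]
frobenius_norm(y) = 0.42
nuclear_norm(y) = 0.59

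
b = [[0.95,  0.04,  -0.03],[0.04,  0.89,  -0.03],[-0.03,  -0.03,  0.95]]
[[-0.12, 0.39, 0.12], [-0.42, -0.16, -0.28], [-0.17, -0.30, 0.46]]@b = [[-0.10,0.34,0.11], [-0.40,-0.15,-0.25], [-0.19,-0.29,0.45]]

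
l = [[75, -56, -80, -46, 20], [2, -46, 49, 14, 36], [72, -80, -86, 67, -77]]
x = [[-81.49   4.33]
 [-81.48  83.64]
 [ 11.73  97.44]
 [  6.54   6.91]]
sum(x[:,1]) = 192.32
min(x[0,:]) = -81.49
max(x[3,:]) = 6.91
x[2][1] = 97.44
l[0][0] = 75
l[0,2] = -80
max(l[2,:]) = 72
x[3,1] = 6.91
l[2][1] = -80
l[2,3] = 67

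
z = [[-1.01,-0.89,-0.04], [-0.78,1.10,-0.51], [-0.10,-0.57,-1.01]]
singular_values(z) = [1.54, 1.41, 0.94]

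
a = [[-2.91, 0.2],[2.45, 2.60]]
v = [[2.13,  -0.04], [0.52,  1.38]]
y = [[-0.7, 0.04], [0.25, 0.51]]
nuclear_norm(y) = 1.24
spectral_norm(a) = 4.19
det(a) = -8.06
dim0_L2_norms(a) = [3.8, 2.61]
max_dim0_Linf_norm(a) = 2.91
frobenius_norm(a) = 4.61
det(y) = -0.37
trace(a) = -0.31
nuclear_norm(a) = 6.11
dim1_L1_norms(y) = [0.74, 0.76]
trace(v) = 3.51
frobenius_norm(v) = 2.59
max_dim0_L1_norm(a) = 5.36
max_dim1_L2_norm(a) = 3.57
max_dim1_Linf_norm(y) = 0.7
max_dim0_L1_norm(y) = 0.95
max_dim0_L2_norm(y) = 0.74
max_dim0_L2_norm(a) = 3.8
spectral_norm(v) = 2.22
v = y @ a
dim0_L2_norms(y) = [0.74, 0.51]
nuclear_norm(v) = 3.55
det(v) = 2.96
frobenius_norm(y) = 0.90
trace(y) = -0.19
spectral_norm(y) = 0.76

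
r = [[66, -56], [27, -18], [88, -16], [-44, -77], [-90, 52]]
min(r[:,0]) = -90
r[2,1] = -16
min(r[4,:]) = -90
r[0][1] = -56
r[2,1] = -16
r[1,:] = [27, -18]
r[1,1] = -18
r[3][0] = -44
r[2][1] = -16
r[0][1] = -56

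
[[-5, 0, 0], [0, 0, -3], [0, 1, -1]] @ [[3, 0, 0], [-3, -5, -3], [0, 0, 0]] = [[-15, 0, 0], [0, 0, 0], [-3, -5, -3]]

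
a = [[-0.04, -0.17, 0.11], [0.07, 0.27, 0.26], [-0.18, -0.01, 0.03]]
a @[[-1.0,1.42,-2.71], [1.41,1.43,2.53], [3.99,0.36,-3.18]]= [[0.24, -0.26, -0.67], [1.35, 0.58, -0.33], [0.29, -0.26, 0.37]]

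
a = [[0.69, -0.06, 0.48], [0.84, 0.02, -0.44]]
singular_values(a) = [1.09, 0.65]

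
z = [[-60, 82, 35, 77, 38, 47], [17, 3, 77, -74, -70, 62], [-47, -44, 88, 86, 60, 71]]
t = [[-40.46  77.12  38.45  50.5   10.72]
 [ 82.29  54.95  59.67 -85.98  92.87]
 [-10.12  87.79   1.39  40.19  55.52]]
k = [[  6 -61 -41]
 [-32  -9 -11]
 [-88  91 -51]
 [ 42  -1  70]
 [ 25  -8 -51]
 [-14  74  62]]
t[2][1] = 87.79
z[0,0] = -60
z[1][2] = 77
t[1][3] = -85.98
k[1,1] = -9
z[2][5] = 71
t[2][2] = 1.39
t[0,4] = 10.72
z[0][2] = 35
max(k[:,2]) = 70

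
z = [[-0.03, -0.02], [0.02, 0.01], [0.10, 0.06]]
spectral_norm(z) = 0.12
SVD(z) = [[-0.29, -0.69], [0.18, -0.72], [0.94, -0.07]] @ diag([0.12407317850634976, 0.0024179279003853854]) @ [[0.86, 0.52], [-0.52, 0.86]]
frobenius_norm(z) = 0.12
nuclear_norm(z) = 0.13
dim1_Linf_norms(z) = [0.03, 0.02, 0.1]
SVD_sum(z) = [[-0.03, -0.02],[0.02, 0.01],[0.1, 0.06]] + [[0.0,-0.0], [0.0,-0.00], [0.0,-0.0]]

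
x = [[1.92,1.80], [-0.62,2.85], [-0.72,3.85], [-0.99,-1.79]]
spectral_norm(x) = 5.42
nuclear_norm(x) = 7.78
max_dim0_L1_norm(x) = 10.29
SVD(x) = [[-0.34, 0.79],[-0.52, -0.30],[-0.71, -0.35],[0.34, -0.40]] @ diag([5.42300828039066, 2.355712459281552]) @ [[-0.03, -1.0],[1.00, -0.03]]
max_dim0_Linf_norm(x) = 3.85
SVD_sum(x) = [[0.05,1.85], [0.08,2.83], [0.11,3.83], [-0.05,-1.82]] + [[1.87,  -0.05],[-0.7,  0.02],[-0.83,  0.02],[-0.94,  0.03]]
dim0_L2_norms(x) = [2.36, 5.42]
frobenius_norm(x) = 5.91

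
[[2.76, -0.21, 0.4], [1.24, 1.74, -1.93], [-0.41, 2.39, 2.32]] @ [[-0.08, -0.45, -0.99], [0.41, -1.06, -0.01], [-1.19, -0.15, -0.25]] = [[-0.78,-1.08,-2.83], [2.91,-2.11,-0.76], [-1.75,-2.70,-0.20]]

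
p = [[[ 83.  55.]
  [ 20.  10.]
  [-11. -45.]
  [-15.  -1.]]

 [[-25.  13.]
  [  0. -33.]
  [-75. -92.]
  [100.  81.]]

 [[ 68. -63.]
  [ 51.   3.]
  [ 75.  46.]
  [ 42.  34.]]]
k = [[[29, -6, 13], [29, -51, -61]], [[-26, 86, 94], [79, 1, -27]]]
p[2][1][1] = 3.0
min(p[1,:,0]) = -75.0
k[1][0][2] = 94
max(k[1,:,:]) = 94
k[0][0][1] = -6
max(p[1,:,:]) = 100.0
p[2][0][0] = 68.0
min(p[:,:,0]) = -75.0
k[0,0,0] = 29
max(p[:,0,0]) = 83.0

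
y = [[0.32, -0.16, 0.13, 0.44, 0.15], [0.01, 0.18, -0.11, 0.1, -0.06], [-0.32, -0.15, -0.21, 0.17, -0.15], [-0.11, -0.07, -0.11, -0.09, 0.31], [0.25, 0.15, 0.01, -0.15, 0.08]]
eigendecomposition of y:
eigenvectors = [[(-0.32-0.34j), -0.32+0.34j, 0.69+0.00j, 0.15+0.00j, -0.34+0.00j], [-0.07j, 0.07j, (0.2+0j), (-0.86+0j), 0.30+0.00j], [0.26-0.45j, (0.26+0.45j), -0.45+0.00j, (0.2+0j), 0.85+0.00j], [0.56+0.00j, (0.56-0j), 0.21+0.00j, (-0.29+0j), (0.14+0j)], [-0.05+0.43j, -0.05-0.43j, 0.48+0.00j, -0.35+0.00j, (0.23+0j)]]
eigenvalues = [(-0.11+0.4j), (-0.11-0.4j), (0.43+0j), (0.21+0j), (-0.15+0j)]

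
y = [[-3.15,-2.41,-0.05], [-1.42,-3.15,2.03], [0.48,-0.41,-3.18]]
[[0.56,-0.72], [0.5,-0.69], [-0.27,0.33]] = y @ [[-0.14, 0.16], [-0.05, 0.09], [0.07, -0.09]]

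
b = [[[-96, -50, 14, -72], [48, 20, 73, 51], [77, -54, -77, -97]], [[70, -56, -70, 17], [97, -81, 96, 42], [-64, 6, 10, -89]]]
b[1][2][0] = -64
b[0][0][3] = -72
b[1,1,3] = 42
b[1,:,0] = [70, 97, -64]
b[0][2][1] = -54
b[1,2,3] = -89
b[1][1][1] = -81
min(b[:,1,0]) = 48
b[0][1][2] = 73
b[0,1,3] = 51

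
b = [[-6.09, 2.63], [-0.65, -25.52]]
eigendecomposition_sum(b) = [[-6.21, -0.84], [0.21, 0.03]] + [[0.12, 3.47], [-0.86, -25.55]]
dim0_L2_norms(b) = [6.12, 25.66]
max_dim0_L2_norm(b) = 25.66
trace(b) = -31.61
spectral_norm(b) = 25.66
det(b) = 157.13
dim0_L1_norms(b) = [6.74, 28.15]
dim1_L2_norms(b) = [6.63, 25.53]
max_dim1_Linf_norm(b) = 25.52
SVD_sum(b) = [[0.00, 2.62], [-0.02, -25.52]] + [[-6.09, 0.01], [-0.63, 0.00]]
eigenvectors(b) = [[1.00, -0.13], [-0.03, 0.99]]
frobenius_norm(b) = 26.38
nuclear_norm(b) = 31.78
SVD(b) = [[-0.10, 0.99], [0.99, 0.1]] @ diag([25.655171522539458, 6.124546852550021]) @ [[-0.0, -1.0], [-1.00, 0.00]]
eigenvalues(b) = [-6.18, -25.43]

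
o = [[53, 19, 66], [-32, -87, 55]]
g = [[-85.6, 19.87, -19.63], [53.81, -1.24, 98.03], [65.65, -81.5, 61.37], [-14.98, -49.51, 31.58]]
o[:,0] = [53, -32]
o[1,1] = -87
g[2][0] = 65.65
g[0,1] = 19.87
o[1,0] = -32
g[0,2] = -19.63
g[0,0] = -85.6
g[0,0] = -85.6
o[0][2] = 66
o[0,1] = 19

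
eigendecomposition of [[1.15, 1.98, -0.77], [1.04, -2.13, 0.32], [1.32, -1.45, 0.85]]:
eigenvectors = [[(-0.34+0j), (-0.41-0.37j), -0.41+0.37j], [0.80+0.00j, -0.22-0.09j, (-0.22+0.09j)], [0.50+0.00j, (-0.8+0j), -0.80-0.00j]]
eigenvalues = [(-2.37+0j), (1.12+0.45j), (1.12-0.45j)]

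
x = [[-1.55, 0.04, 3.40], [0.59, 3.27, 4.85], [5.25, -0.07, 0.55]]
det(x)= -60.818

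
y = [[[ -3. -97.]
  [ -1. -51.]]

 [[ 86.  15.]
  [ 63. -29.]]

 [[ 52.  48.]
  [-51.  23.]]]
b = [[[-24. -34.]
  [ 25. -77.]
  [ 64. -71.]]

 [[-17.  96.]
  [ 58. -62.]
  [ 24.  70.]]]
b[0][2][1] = -71.0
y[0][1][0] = -1.0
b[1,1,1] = -62.0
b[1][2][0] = 24.0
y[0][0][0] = -3.0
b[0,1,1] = -77.0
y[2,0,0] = 52.0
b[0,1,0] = 25.0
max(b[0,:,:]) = 64.0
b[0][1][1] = -77.0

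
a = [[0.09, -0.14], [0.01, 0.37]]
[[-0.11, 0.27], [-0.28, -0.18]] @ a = [[-0.01,0.12],[-0.03,-0.03]]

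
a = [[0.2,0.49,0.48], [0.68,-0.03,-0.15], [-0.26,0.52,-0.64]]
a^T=[[0.2,  0.68,  -0.26],[0.49,  -0.03,  0.52],[0.48,  -0.15,  -0.64]]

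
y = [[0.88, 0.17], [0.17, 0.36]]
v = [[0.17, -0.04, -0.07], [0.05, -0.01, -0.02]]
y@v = [[0.16, -0.04, -0.07], [0.05, -0.01, -0.02]]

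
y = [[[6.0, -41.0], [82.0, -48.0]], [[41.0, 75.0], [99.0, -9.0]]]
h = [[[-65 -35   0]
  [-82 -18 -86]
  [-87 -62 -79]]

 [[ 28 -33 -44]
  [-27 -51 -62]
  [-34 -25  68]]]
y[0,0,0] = 6.0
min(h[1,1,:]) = -62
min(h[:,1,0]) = -82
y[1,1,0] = 99.0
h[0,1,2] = -86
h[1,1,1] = -51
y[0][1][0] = 82.0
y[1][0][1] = 75.0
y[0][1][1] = -48.0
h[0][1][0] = -82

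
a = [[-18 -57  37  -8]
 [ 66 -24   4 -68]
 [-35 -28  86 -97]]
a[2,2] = 86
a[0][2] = 37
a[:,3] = [-8, -68, -97]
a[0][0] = -18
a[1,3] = -68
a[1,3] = -68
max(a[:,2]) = 86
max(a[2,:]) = 86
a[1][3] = -68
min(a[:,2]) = 4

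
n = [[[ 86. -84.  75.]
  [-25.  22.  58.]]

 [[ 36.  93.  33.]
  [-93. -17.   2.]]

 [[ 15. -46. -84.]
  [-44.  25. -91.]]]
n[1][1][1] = -17.0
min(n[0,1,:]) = -25.0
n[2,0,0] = 15.0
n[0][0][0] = 86.0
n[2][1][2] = -91.0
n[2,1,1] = 25.0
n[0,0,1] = -84.0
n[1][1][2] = 2.0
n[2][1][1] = 25.0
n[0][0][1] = -84.0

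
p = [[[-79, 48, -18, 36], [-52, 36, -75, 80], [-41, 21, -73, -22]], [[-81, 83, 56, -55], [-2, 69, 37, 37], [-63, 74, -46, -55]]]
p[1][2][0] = -63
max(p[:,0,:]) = 83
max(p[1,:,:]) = 83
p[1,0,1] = 83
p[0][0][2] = -18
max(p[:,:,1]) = 83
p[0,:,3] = [36, 80, -22]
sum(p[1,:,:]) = 54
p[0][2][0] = -41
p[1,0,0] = -81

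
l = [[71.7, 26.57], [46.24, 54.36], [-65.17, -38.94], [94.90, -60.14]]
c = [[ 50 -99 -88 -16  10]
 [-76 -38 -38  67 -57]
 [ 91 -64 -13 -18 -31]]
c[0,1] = -99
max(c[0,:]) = 50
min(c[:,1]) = -99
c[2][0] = 91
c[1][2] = -38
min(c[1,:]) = -76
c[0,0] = 50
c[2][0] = 91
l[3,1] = -60.14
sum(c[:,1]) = -201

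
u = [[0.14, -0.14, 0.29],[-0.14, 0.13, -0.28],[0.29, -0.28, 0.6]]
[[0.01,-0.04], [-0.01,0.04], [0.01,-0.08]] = u@[[-0.0, -0.01], [-0.00, 0.02], [0.02, -0.12]]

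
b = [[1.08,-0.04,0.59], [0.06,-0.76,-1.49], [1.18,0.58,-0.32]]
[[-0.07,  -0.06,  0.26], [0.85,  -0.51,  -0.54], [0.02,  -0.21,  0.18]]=b @ [[0.12,-0.19,0.11],[-0.4,0.16,0.23],[-0.36,0.25,0.25]]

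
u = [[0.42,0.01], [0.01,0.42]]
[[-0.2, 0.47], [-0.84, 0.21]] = u@[[-0.42, 1.10], [-2.0, 0.47]]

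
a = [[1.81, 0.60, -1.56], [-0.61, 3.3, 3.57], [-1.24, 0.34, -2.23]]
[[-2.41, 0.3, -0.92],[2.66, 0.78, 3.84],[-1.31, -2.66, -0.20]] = a @ [[-0.53, 0.85, -0.38], [-0.21, -0.33, 0.66], [0.85, 0.67, 0.40]]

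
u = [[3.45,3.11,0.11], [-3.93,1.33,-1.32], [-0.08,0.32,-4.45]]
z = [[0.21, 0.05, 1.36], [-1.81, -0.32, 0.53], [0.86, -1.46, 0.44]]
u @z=[[-4.81, -0.98, 6.39], [-4.37, 1.31, -5.22], [-4.42, 6.39, -1.90]]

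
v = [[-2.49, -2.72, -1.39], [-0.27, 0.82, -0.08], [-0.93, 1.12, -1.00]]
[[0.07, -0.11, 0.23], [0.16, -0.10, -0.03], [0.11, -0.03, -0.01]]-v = [[2.56, 2.61, 1.62],[0.43, -0.92, 0.05],[1.04, -1.15, 0.99]]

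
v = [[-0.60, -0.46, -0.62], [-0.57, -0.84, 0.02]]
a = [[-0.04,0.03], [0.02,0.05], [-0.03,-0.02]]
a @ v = [[0.01, -0.01, 0.03],  [-0.04, -0.05, -0.01],  [0.03, 0.03, 0.02]]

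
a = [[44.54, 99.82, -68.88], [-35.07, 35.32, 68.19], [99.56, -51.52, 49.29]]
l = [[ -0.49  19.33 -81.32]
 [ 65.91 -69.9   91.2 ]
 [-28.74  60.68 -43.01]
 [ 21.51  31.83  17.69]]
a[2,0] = 99.56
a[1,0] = -35.07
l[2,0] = -28.74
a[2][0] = 99.56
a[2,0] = 99.56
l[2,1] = 60.68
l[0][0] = -0.49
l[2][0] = -28.74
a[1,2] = 68.19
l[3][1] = 31.83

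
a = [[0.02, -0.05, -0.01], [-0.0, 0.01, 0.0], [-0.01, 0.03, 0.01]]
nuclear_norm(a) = 0.07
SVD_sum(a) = [[0.02, -0.05, -0.01], [-0.00, 0.01, 0.0], [-0.01, 0.03, 0.01]] + [[-0.0, -0.00, 0.0], [0.0, 0.0, -0.0], [-0.0, -0.00, 0.00]] + [[0.0, 0.0, 0.0], [0.00, 0.00, 0.0], [0.0, 0.00, 0.00]]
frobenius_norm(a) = 0.06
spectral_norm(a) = 0.06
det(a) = 0.00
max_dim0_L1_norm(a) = 0.09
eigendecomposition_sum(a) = [[0.02, -0.08, -0.01], [0.0, 0.0, 0.0], [-0.01, 0.05, 0.01]] + [[0.00, 0.00, 0.0], [0.00, 0.00, 0.0], [0.0, 0.0, 0.00]] + [[0.00, 0.03, 0.00],[0.00, 0.01, 0.0],[0.0, -0.02, 0.0]]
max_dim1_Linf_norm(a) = 0.05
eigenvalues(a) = [0.03, 0.0, 0.01]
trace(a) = 0.04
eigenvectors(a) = [[0.85, 0.53, 0.80],[0.00, 0.00, 0.27],[-0.53, 0.85, -0.53]]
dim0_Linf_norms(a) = [0.02, 0.05, 0.01]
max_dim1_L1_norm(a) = 0.08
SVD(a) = [[-0.85, -0.13, -0.51], [0.14, 0.88, -0.46], [0.51, -0.46, -0.73]] @ diag([0.06456681856202882, 0.004134057050139474, 0.0037464000165814346]) @ [[-0.34, 0.92, 0.21], [0.48, 0.36, -0.8], [-0.81, -0.17, -0.57]]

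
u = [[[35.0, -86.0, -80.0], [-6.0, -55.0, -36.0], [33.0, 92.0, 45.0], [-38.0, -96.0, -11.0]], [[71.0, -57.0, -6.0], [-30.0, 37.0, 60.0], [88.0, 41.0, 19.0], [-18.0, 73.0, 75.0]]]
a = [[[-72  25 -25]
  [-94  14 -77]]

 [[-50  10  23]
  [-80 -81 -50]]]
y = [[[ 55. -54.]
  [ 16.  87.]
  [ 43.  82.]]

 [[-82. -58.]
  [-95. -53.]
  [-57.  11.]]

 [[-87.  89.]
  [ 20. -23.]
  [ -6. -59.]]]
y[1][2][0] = -57.0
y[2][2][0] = -6.0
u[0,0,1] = -86.0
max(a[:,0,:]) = 25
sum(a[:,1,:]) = -368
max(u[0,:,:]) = 92.0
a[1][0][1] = 10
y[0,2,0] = 43.0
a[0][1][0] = -94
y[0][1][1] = 87.0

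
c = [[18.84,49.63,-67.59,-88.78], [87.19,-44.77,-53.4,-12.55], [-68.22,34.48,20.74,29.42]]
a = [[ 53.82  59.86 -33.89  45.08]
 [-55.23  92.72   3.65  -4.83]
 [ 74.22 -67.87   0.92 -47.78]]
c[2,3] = 29.42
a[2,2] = 0.92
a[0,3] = 45.08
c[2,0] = -68.22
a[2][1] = -67.87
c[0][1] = 49.63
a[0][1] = 59.86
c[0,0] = 18.84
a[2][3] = -47.78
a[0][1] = 59.86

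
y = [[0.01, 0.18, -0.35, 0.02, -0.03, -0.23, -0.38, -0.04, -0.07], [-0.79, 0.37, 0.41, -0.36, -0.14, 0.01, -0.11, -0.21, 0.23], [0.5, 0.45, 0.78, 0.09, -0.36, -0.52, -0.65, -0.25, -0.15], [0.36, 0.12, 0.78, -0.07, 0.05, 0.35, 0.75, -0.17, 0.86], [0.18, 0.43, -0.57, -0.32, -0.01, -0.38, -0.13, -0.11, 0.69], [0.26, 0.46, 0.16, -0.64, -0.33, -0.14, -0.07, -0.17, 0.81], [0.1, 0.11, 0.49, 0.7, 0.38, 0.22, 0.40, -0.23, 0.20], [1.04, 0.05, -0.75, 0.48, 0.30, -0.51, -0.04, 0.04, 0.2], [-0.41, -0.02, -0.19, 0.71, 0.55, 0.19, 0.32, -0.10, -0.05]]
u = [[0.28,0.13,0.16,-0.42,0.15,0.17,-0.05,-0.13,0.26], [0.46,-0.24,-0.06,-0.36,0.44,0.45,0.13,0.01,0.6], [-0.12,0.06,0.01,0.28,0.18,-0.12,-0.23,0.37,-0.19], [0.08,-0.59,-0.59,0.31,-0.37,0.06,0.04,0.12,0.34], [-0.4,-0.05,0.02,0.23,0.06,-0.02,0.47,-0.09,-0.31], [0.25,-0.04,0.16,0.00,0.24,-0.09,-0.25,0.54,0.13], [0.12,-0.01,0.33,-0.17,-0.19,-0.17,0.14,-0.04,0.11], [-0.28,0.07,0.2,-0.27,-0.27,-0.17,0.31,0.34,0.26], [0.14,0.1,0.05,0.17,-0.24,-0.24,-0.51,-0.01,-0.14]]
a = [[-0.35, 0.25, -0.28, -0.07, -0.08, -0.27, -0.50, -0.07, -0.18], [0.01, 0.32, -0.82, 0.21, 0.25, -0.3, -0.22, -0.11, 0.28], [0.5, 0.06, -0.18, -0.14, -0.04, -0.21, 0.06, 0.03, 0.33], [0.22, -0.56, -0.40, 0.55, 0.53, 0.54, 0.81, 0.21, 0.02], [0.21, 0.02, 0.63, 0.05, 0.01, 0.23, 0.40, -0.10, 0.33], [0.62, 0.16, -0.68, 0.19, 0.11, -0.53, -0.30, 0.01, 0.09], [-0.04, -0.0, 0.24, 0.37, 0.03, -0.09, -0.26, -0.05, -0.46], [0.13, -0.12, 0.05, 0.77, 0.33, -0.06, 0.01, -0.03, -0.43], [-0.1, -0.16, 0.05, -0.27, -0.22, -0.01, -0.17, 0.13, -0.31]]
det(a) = -0.00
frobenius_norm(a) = 2.85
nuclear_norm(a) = 6.07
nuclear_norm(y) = 8.06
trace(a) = -0.78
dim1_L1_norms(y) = [1.31, 2.63, 3.75, 3.51, 2.82, 3.04, 2.83, 3.41, 2.54]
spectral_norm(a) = 1.72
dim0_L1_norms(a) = [2.18, 1.65, 3.33, 2.62, 1.6, 2.24, 2.73, 0.74, 2.43]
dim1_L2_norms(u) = [0.66, 1.08, 0.61, 1.03, 0.74, 0.73, 0.5, 0.76, 0.68]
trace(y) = 1.33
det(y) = 0.00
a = u @ y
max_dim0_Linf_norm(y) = 1.04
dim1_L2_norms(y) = [0.6, 1.09, 1.41, 1.49, 1.14, 1.24, 1.09, 1.51, 1.08]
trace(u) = 0.67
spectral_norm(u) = 1.36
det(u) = 0.00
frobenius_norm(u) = 2.33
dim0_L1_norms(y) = [3.65, 2.19, 4.48, 3.39, 2.15, 2.55, 2.85, 1.32, 3.26]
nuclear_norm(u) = 5.42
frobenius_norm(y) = 3.63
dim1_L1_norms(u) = [1.75, 2.75, 1.56, 2.5, 1.65, 1.7, 1.28, 2.17, 1.6]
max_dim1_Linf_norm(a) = 0.82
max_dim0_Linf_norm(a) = 0.82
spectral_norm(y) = 1.96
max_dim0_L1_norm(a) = 3.33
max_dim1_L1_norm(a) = 3.84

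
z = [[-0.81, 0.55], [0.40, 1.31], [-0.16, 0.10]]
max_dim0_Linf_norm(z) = 1.31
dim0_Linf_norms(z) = [0.81, 1.31]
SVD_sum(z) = [[0.03, 0.51], [0.07, 1.33], [0.0, 0.09]] + [[-0.84, 0.04],[0.33, -0.02],[-0.16, 0.01]]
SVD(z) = [[-0.36, 0.91],  [-0.93, -0.36],  [-0.06, 0.18]] @ diag([1.4254410057575182, 0.9156516472463724]) @ [[-0.05, -1.00],[-1.0, 0.05]]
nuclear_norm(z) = 2.34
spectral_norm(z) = 1.43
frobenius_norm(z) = 1.69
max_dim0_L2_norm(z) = 1.42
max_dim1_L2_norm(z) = 1.37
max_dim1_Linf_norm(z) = 1.31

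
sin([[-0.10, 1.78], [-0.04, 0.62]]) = [[-0.09, 1.7],[-0.04, 0.59]]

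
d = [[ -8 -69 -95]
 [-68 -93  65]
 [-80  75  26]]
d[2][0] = -80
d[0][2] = -95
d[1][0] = -68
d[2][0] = -80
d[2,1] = 75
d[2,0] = -80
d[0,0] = -8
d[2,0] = -80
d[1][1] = -93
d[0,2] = -95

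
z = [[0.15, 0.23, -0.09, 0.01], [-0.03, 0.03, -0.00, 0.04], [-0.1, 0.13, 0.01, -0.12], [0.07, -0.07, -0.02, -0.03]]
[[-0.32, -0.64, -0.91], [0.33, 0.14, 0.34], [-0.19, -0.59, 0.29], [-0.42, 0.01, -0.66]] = z@[[-4.04, -2.78, -5.07], [0.27, -3.02, 1.27], [-1.92, -4.8, 5.34], [5.06, 3.57, 3.62]]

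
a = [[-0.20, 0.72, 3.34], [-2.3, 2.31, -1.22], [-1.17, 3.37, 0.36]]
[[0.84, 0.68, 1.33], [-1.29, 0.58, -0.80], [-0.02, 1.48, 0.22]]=a @ [[0.61, 0.18, 0.25],[0.18, 0.49, 0.11],[0.25, 0.11, 0.39]]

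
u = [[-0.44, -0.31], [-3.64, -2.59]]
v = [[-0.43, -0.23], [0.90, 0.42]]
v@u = [[1.03, 0.73], [-1.92, -1.37]]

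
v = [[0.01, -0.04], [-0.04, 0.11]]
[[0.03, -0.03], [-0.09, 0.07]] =v @ [[0.83, 0.56], [-0.56, 0.83]]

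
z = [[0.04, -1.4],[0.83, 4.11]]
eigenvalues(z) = [0.35, 3.8]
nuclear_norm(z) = 4.71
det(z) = 1.33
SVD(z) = [[-0.31, 0.95],[0.95, 0.31]] @ diag([4.410459803887232, 0.3007396187651355]) @ [[0.18, 0.98], [0.98, -0.18]]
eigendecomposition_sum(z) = [[0.38, 0.14], [-0.08, -0.03]] + [[-0.34,-1.54], [0.91,4.14]]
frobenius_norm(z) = 4.42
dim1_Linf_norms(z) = [1.4, 4.11]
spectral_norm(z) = 4.41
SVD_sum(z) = [[-0.24,-1.35], [0.74,4.13]] + [[0.28,  -0.05],  [0.09,  -0.02]]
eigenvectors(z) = [[-0.98,0.35], [0.22,-0.94]]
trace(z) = 4.15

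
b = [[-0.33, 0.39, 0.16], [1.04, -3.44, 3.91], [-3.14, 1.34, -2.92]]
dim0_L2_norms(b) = [3.32, 3.71, 4.88]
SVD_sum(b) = [[-0.10, 0.12, -0.17], [2.17, -2.73, 3.77], [-1.77, 2.22, -3.07]] + [[-0.07, -0.05, 0.01],[-1.13, -0.71, 0.14],[-1.38, -0.87, 0.17]] + [[-0.16,0.31,0.32], [-0.00,0.00,0.0], [0.01,-0.02,-0.02]]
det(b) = -6.69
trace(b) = -6.69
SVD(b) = [[-0.03,-0.04,-1.00], [0.78,-0.63,-0.00], [-0.63,-0.77,0.05]] @ diag([6.629451023390571, 2.120140428335522, 0.4763230968606916]) @ [[0.42, -0.53, 0.73], [0.84, 0.53, -0.1], [0.33, -0.66, -0.67]]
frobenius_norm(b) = 6.98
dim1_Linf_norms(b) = [0.39, 3.91, 3.14]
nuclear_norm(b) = 9.23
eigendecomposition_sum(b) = [[(-0.18-0j), 0.18-0.00j, -0.24-0.00j], [(3.12+0j), (-3.12+0j), (4.27+0j)], [(-1.73-0j), (1.73-0j), (-2.36-0j)]] + [[-0.08+0.56j, 0.11+0.08j, 0.20+0.08j], [-1.04-0.22j, (-0.16+0.19j), -0.18+0.37j], [(-0.71-0.57j), -0.19+0.08j, -0.28+0.21j]] + [[(-0.08-0.56j), 0.11-0.08j, 0.20-0.08j], [-1.04+0.22j, -0.16-0.19j, (-0.18-0.37j)], [(-0.71+0.57j), -0.19-0.08j, -0.28-0.21j]]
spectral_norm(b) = 6.63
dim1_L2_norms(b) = [0.54, 5.31, 4.49]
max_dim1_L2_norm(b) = 5.31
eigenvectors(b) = [[(-0.05+0j), (-0.03-0.37j), (-0.03+0.37j)], [0.87+0.00j, (0.71+0j), (0.71-0j)], [-0.48+0.00j, (0.54+0.27j), (0.54-0.27j)]]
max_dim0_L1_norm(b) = 6.99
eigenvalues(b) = [(-5.66+0j), (-0.51+0.96j), (-0.51-0.96j)]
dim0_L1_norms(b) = [4.51, 5.17, 6.99]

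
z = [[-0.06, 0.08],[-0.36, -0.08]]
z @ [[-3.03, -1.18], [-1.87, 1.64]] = [[0.03, 0.2], [1.24, 0.29]]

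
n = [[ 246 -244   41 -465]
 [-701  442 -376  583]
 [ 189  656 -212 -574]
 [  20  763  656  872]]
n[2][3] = -574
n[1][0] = -701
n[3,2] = 656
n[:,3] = [-465, 583, -574, 872]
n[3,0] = 20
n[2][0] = 189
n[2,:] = [189, 656, -212, -574]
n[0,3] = -465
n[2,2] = -212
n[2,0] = 189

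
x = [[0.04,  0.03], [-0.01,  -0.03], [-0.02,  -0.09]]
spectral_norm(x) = 0.11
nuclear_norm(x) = 0.14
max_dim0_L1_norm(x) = 0.15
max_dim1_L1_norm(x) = 0.11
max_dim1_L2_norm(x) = 0.09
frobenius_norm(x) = 0.11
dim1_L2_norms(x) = [0.05, 0.03, 0.09]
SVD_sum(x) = [[0.01, 0.04],  [-0.01, -0.03],  [-0.03, -0.09]] + [[0.03, -0.01], [0.00, -0.0], [0.01, -0.0]]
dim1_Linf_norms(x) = [0.04, 0.03, 0.09]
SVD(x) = [[0.40,  0.91], [-0.30,  0.03], [-0.87,  0.41]] @ diag([0.10539836768080386, 0.029852706581180874]) @ [[0.34, 0.94], [0.94, -0.34]]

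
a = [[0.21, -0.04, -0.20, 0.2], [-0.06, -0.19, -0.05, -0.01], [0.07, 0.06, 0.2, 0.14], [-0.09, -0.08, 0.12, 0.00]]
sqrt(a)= [[0.55-0.01j,(-0.14-0.18j),-0.31-0.04j,0.43+0.04j], [(-0.1+0.03j),(-0.02+0.51j),(-0.05+0.13j),(-0.06-0.12j)], [0.11-0.01j,(0.06-0.16j),0.43-0.04j,(0.21+0.04j)], [-0.17+0.02j,-0.05+0.28j,(0.18+0.07j),(0.09-0.06j)]]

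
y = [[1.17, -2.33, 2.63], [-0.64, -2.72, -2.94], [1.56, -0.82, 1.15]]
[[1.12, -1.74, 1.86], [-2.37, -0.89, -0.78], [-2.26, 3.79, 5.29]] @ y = [[5.33,0.6,10.2], [-3.42,8.58,-4.51], [3.18,-9.38,-11.0]]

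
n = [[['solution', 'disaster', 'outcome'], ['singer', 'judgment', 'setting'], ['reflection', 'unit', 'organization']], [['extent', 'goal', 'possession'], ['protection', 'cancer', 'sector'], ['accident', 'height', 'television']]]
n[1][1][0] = 'protection'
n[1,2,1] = 'height'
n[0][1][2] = 'setting'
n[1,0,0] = 'extent'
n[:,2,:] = [['reflection', 'unit', 'organization'], ['accident', 'height', 'television']]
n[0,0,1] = 'disaster'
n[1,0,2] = 'possession'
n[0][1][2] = 'setting'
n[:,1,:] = [['singer', 'judgment', 'setting'], ['protection', 'cancer', 'sector']]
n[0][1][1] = 'judgment'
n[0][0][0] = 'solution'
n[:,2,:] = [['reflection', 'unit', 'organization'], ['accident', 'height', 'television']]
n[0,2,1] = 'unit'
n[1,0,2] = 'possession'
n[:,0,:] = [['solution', 'disaster', 'outcome'], ['extent', 'goal', 'possession']]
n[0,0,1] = 'disaster'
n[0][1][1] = 'judgment'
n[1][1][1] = 'cancer'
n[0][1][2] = 'setting'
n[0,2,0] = 'reflection'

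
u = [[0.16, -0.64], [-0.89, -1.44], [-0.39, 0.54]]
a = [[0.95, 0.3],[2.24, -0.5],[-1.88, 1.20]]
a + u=[[1.11, -0.34], [1.35, -1.94], [-2.27, 1.74]]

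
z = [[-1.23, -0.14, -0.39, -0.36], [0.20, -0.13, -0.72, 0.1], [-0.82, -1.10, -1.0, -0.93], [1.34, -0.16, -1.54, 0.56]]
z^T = [[-1.23, 0.20, -0.82, 1.34],[-0.14, -0.13, -1.1, -0.16],[-0.39, -0.72, -1.0, -1.54],[-0.36, 0.10, -0.93, 0.56]]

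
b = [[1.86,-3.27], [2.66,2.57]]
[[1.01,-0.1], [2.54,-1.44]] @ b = [[1.61, -3.56], [0.89, -12.01]]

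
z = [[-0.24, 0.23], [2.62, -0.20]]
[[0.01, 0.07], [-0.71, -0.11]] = z@[[-0.29, -0.02], [-0.25, 0.28]]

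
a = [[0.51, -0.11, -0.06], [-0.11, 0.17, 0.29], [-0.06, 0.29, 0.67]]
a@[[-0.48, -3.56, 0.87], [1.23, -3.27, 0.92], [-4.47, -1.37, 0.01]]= [[-0.11, -1.37, 0.34], [-1.03, -0.56, 0.06], [-2.61, -1.65, 0.22]]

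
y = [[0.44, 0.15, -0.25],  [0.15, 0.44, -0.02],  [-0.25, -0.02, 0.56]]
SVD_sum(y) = [[0.32, 0.16, -0.36],  [0.16, 0.08, -0.17],  [-0.36, -0.17, 0.4]] + [[0.01, 0.06, 0.03], [0.06, 0.33, 0.19], [0.03, 0.19, 0.11]] + [[0.11, -0.06, 0.07], [-0.06, 0.03, -0.04], [0.07, -0.04, 0.05]]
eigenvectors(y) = [[0.63, 0.76, 0.15], [0.31, -0.42, 0.85], [-0.71, 0.50, 0.50]]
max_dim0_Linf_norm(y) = 0.56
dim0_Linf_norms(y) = [0.44, 0.44, 0.56]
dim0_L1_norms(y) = [0.84, 0.61, 0.83]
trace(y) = 1.44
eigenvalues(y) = [0.79, 0.19, 0.45]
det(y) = 0.07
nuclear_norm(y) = 1.44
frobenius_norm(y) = 0.93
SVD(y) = [[-0.63, -0.15, 0.76],  [-0.31, -0.85, -0.42],  [0.71, -0.50, 0.50]] @ diag([0.7925686370955408, 0.4538142415064326, 0.19361712139802656]) @ [[-0.63, -0.31, 0.71],[-0.15, -0.85, -0.5],[0.76, -0.42, 0.50]]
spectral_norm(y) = 0.79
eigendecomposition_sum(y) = [[0.32,0.16,-0.36], [0.16,0.08,-0.17], [-0.36,-0.17,0.40]] + [[0.11,-0.06,0.07],[-0.06,0.03,-0.04],[0.07,-0.04,0.05]] + [[0.01,0.06,0.03],[0.06,0.33,0.19],[0.03,0.19,0.11]]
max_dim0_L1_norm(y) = 0.84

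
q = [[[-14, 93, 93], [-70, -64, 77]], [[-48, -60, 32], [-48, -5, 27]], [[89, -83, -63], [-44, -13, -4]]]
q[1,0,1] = -60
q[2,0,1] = -83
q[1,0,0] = -48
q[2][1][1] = -13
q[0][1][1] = -64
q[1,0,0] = -48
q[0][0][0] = -14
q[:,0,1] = [93, -60, -83]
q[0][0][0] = -14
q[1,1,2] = 27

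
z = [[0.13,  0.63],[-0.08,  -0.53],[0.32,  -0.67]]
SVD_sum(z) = [[-0.05, 0.61], [0.05, -0.52], [0.06, -0.69]] + [[0.18, 0.02], [-0.13, -0.01], [0.26, 0.02]]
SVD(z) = [[0.58, 0.54],[-0.49, -0.37],[-0.65, 0.76]] @ diag([1.0652442156108024, 0.34300839801341027]) @ [[-0.09, 1.00], [1.0, 0.09]]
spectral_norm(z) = 1.07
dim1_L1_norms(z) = [0.76, 0.61, 0.99]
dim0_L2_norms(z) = [0.35, 1.06]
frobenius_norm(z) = 1.12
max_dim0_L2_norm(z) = 1.06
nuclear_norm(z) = 1.41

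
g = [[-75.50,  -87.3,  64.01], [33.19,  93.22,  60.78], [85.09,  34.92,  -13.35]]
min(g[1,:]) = 33.19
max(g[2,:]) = 85.09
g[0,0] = -75.5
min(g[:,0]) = -75.5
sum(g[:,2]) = 111.44000000000001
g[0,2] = 64.01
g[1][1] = 93.22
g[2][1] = 34.92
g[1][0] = 33.19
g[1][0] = 33.19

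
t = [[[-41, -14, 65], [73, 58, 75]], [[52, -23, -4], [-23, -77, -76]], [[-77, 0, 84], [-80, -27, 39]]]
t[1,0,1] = -23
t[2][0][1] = 0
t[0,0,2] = 65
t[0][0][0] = -41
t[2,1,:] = [-80, -27, 39]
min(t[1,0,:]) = -23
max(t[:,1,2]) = 75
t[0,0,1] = -14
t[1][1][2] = -76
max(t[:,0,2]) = 84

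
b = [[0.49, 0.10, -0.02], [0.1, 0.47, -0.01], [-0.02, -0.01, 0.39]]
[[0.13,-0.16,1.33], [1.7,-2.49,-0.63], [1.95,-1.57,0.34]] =b @ [[-0.29, 0.63, 3.16], [3.78, -5.51, -2.00], [5.07, -4.13, 0.99]]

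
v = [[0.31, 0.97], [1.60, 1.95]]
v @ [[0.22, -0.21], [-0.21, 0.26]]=[[-0.14, 0.19], [-0.06, 0.17]]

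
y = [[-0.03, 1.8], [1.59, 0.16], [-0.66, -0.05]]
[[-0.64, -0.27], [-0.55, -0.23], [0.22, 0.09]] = y@[[-0.31, -0.13], [-0.36, -0.15]]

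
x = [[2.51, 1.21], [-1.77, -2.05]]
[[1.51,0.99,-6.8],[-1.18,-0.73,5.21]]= x @ [[0.56, 0.38, -2.54], [0.09, 0.03, -0.35]]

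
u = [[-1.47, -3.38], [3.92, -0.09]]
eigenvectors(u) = [[0.13-0.67j, 0.13+0.67j], [(-0.73+0j), -0.73-0.00j]]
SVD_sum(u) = [[-2.55, -1.37], [3.00, 1.62]] + [[1.08,-2.01], [0.92,-1.71]]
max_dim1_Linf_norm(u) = 3.92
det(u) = 13.38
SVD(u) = [[-0.65, 0.76], [0.76, 0.65]] @ diag([4.4733574308306014, 2.991466746603184]) @ [[0.88, 0.47], [0.47, -0.88]]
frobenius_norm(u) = 5.38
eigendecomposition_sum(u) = [[-0.74+1.71j,(-1.69-0.37j)], [(1.96+0.43j),-0.04+1.86j]] + [[(-0.74-1.71j), -1.69+0.37j], [(1.96-0.43j), -0.04-1.86j]]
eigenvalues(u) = [(-0.78+3.57j), (-0.78-3.57j)]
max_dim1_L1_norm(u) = 4.85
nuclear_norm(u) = 7.46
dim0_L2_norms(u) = [4.19, 3.38]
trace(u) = -1.56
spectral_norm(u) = 4.47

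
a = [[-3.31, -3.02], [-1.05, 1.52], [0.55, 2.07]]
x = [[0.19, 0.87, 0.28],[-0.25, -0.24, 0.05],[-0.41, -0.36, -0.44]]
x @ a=[[-1.39, 1.33], [1.11, 0.49], [1.49, -0.22]]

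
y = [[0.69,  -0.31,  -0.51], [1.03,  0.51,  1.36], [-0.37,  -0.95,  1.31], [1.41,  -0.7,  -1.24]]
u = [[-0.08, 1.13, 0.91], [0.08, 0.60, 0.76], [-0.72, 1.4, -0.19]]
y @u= [[0.29, -0.12, 0.49],[-1.02, 3.37, 1.07],[-0.99, 0.85, -1.31],[0.72, -0.56, 0.99]]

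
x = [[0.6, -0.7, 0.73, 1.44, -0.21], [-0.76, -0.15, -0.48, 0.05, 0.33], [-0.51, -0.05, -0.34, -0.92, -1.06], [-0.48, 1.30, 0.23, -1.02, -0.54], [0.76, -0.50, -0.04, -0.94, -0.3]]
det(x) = -0.631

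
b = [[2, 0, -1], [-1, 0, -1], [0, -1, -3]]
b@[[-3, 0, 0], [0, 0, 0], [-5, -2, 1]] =[[-1, 2, -1], [8, 2, -1], [15, 6, -3]]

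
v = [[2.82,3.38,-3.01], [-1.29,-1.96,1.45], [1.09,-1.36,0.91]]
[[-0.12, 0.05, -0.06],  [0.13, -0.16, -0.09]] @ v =[[-0.47,-0.42,0.38], [0.47,0.88,-0.71]]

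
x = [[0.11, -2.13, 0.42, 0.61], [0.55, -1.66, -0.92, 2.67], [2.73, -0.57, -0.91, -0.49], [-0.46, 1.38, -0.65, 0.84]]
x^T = [[0.11, 0.55, 2.73, -0.46],[-2.13, -1.66, -0.57, 1.38],[0.42, -0.92, -0.91, -0.65],[0.61, 2.67, -0.49, 0.84]]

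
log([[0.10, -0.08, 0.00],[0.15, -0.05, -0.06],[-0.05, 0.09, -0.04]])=[[-3.72, 0.07, -1.82], [-1.27, -1.54, -3.14], [-4.89, 3.19, -5.57]]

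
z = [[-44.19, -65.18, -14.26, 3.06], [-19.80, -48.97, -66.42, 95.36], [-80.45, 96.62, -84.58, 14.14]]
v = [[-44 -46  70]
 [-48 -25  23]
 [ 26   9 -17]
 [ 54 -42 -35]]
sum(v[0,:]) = -20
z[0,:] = [-44.19, -65.18, -14.26, 3.06]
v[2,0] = 26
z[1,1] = -48.97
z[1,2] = -66.42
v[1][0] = -48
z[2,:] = [-80.45, 96.62, -84.58, 14.14]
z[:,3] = [3.06, 95.36, 14.14]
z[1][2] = -66.42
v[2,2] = -17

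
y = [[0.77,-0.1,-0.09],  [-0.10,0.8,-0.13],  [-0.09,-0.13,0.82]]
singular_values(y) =[0.94, 0.87, 0.58]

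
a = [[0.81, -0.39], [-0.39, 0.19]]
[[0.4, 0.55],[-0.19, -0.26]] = a @ [[0.57, 0.86],[0.17, 0.38]]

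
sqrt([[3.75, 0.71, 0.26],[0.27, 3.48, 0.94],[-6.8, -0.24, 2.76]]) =[[1.95, 0.19, 0.06],[0.2, 1.85, 0.26],[-1.87, 0.03, 1.69]]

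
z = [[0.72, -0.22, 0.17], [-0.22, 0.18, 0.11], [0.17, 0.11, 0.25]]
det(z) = -0.002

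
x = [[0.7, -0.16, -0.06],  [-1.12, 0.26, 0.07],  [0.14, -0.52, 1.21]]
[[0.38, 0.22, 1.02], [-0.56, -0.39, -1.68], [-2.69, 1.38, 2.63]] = x@[[0.79,0.67,1.21],[1.67,0.97,-1.60],[-1.6,1.48,1.35]]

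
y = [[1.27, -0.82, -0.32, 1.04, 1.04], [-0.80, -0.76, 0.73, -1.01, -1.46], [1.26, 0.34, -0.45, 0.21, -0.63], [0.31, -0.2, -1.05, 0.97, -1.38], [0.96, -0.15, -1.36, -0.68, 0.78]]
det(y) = 12.404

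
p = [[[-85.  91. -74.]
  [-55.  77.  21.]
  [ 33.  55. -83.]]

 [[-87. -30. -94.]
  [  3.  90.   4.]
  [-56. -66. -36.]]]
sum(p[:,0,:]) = -279.0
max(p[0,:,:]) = 91.0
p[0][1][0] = -55.0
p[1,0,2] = -94.0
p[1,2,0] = -56.0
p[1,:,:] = [[-87.0, -30.0, -94.0], [3.0, 90.0, 4.0], [-56.0, -66.0, -36.0]]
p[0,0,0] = -85.0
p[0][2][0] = 33.0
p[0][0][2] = -74.0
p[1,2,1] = -66.0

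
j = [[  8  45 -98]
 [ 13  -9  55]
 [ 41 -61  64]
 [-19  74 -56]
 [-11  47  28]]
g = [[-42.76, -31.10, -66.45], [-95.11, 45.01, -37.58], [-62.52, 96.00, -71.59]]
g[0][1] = -31.1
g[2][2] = -71.59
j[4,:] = [-11, 47, 28]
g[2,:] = [-62.52, 96.0, -71.59]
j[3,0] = -19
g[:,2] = [-66.45, -37.58, -71.59]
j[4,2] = 28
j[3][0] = -19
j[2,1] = -61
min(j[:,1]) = -61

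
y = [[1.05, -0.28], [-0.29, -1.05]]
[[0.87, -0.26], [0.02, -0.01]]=y @ [[0.77, -0.23], [-0.23, 0.07]]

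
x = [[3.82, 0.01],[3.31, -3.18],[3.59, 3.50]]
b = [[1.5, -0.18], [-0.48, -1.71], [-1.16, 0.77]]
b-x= [[-2.32, -0.19],[-3.79, 1.47],[-4.75, -2.73]]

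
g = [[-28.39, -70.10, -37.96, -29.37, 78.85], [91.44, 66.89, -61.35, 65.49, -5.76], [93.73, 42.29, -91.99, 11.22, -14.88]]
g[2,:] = [93.73, 42.29, -91.99, 11.22, -14.88]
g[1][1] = 66.89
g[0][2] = -37.96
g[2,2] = -91.99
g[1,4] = -5.76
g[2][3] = 11.22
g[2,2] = -91.99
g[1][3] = 65.49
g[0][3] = -29.37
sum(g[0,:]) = -86.97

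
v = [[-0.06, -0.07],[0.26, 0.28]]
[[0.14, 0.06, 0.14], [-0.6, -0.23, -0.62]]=v @ [[-2.76, 0.07, -2.52], [0.41, -0.89, 0.13]]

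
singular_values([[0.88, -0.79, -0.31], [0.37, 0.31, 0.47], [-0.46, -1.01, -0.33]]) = [1.44, 1.06, 0.31]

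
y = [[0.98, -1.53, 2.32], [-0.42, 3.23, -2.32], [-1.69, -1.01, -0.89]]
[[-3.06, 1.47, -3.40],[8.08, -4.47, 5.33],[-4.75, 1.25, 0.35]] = y @ [[1.53, 1.27, -1.1], [2.45, -2.18, 1.50], [-0.35, -1.34, -0.01]]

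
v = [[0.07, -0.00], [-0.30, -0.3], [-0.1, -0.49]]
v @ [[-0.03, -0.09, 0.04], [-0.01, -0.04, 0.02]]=[[-0.00, -0.01, 0.00], [0.01, 0.04, -0.02], [0.01, 0.03, -0.01]]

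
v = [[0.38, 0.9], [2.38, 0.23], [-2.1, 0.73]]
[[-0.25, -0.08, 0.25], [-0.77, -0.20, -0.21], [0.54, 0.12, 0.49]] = v @[[-0.31,-0.08,-0.12], [-0.15,-0.06,0.33]]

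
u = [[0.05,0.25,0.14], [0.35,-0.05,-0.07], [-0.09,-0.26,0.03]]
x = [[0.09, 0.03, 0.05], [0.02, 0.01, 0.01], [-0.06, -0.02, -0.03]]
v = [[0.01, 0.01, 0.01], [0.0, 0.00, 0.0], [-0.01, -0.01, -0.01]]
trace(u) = 0.03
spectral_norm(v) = 0.02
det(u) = -0.02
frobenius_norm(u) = 0.54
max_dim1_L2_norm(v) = 0.02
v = x @ u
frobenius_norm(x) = 0.13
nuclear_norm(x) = 0.14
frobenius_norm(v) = 0.02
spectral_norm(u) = 0.39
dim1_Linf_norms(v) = [0.01, 0.0, 0.01]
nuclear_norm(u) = 0.86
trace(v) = 0.00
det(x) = 0.00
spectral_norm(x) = 0.13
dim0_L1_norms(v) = [0.02, 0.02, 0.02]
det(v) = 0.00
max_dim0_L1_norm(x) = 0.17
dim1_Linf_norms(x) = [0.09, 0.02, 0.06]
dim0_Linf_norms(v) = [0.01, 0.01, 0.01]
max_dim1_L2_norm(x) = 0.11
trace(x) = 0.07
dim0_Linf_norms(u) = [0.35, 0.26, 0.14]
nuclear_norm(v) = 0.02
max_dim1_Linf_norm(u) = 0.35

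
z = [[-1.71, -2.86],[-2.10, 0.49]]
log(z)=[[(1.06+2.21j), (0.25+1.67j)], [0.18+1.23j, (0.87+0.93j)]]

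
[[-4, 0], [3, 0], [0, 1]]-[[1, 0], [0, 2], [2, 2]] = [[-5, 0], [3, -2], [-2, -1]]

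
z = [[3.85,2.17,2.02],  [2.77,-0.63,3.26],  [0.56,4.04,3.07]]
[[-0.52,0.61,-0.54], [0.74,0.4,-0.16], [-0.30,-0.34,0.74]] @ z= [[-0.61, -3.69, -0.72], [3.87, 0.71, 2.31], [-1.68, 2.55, 0.56]]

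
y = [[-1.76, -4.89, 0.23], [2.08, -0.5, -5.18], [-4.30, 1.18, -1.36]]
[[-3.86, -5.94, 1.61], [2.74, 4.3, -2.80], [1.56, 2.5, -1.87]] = y @ [[0.03, 0.03, 0.14], [0.75, 1.16, -0.35], [-0.59, -0.93, 0.63]]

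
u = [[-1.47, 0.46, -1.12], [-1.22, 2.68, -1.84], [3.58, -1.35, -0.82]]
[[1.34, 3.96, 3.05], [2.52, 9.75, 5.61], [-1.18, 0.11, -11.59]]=u @[[-0.33, 0.01, -2.33], [0.37, 1.68, 1.76], [-0.61, -2.86, 1.06]]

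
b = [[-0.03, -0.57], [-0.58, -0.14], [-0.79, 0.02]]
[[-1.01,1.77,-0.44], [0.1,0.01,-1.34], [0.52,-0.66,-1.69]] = b@[[-0.61, 0.75, 2.15], [1.81, -3.15, 0.65]]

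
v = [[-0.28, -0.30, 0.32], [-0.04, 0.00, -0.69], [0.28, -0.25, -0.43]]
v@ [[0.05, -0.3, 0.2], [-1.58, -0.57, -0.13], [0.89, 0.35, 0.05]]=[[0.74, 0.37, -0.00], [-0.62, -0.23, -0.04], [0.03, -0.09, 0.07]]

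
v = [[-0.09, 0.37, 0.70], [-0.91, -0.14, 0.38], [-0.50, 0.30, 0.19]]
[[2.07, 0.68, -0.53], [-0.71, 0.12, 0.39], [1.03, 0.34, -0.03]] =v@[[0.62, -0.01, -0.52], [3.81, 0.75, -0.66], [1.02, 0.57, -0.47]]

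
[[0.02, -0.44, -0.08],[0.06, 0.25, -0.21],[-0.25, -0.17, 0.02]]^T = [[0.02,0.06,-0.25], [-0.44,0.25,-0.17], [-0.08,-0.21,0.02]]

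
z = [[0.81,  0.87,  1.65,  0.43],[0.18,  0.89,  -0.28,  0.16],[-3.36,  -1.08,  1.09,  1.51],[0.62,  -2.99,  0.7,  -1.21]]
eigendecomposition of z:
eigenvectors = [[-0.06+0.59j,(-0.06-0.59j),(-0.26+0j),-0.40+0.00j], [0.09-0.08j,(0.09+0.08j),(0.18+0j),(0.32+0j)], [-0.72+0.00j,(-0.72-0j),(0.37+0j),0.24+0.00j], [(-0.08+0.33j),-0.08-0.33j,(-0.88+0j),-0.83+0.00j]]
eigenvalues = [(1.12+1.92j), (1.12-1.92j), (-0.7+0j), (0.04+0j)]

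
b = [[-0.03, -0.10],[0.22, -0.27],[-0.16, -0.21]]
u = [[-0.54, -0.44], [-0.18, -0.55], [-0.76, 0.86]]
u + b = [[-0.57,  -0.54],[0.04,  -0.82],[-0.92,  0.65]]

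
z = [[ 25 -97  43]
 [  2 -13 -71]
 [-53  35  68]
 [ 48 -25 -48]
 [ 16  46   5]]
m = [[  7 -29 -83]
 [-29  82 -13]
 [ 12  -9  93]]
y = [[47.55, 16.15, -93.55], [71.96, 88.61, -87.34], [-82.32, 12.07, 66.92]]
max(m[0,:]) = 7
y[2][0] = -82.32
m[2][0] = 12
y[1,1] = 88.61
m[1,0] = -29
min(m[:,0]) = -29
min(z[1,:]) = -71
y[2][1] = 12.07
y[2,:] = [-82.32, 12.07, 66.92]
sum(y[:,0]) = 37.19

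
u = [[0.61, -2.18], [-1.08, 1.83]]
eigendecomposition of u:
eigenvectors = [[-0.9, 0.69], [-0.43, -0.72]]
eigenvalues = [-0.43, 2.87]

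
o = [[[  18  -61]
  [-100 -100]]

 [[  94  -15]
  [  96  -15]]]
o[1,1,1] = -15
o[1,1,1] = -15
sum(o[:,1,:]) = -119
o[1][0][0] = 94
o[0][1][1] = -100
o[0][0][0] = 18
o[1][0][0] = 94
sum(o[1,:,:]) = 160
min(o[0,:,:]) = -100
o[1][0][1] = -15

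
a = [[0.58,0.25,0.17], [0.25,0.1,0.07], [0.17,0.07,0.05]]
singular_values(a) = [0.74, 0.01, 0.0]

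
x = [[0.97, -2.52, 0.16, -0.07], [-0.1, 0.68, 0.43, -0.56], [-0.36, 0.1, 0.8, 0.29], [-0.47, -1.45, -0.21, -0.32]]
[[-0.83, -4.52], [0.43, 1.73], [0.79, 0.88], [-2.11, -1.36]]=x @ [[1.05,  -1.2], [0.78,  1.39], [1.07,  0.64], [0.82,  -0.70]]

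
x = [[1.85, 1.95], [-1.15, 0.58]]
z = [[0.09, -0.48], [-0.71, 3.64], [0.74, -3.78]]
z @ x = [[0.72, -0.1], [-5.50, 0.73], [5.72, -0.75]]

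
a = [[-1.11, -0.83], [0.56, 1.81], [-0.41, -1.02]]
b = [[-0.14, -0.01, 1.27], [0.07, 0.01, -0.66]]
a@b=[[0.10, 0.00, -0.86], [0.05, 0.01, -0.48], [-0.01, -0.01, 0.15]]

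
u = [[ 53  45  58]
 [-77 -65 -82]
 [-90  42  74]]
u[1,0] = -77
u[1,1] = -65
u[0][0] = 53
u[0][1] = 45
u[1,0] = -77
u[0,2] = 58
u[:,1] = [45, -65, 42]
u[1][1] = -65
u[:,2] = [58, -82, 74]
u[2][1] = 42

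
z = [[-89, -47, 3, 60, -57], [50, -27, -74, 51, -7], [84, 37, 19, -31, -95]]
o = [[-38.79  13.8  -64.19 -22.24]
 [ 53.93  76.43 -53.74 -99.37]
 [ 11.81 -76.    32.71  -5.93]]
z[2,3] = -31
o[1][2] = -53.74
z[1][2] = -74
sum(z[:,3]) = 80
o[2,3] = -5.93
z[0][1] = -47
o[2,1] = -76.0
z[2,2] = 19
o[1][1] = 76.43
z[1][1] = -27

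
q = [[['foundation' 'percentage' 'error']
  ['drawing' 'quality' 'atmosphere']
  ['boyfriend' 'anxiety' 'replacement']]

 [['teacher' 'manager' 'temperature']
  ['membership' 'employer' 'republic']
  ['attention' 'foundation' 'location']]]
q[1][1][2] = 'republic'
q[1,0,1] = 'manager'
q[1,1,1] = 'employer'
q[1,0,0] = 'teacher'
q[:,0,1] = ['percentage', 'manager']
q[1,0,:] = ['teacher', 'manager', 'temperature']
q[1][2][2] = 'location'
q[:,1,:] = [['drawing', 'quality', 'atmosphere'], ['membership', 'employer', 'republic']]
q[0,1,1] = 'quality'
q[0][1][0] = 'drawing'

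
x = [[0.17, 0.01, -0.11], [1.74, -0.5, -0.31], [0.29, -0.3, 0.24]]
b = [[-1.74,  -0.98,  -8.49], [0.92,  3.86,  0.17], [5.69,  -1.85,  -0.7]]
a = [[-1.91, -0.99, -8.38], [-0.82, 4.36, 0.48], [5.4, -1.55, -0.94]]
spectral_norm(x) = 1.87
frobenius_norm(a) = 11.28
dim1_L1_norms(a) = [11.28, 5.66, 7.89]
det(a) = 191.25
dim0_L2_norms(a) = [5.79, 4.73, 8.45]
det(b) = 203.49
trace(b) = 1.42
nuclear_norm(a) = 18.47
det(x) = 0.00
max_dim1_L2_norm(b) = 8.72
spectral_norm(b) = 8.77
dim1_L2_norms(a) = [8.65, 4.46, 5.7]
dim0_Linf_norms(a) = [5.4, 4.36, 8.38]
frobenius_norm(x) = 1.91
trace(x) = -0.09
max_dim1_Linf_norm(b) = 8.49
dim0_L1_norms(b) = [8.35, 6.69, 9.36]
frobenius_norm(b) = 11.32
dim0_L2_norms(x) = [1.77, 0.58, 0.41]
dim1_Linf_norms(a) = [8.38, 4.36, 5.4]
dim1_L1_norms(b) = [11.21, 4.95, 8.24]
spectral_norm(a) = 8.70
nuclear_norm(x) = 2.25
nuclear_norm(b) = 18.65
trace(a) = 1.51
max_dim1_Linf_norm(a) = 8.38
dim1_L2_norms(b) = [8.72, 3.97, 6.02]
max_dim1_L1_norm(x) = 2.55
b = a + x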